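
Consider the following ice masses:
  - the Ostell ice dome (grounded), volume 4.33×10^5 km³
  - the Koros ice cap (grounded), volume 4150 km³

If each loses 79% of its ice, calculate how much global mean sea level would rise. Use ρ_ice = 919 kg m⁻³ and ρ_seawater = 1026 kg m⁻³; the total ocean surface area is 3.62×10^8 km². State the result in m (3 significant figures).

Ostell: 0.79 × 4.33×10^5 km³ × (919/1026) = 3.064×10^5 km³ of water.
Koros: 0.79 × 4150 km³ × (919/1026) = 2937 km³ of water.
Total added water ≈ 3.093×10^14 m³ over 3.62×10^14 m² → Δh = 0.855 m.

≈ 0.855 m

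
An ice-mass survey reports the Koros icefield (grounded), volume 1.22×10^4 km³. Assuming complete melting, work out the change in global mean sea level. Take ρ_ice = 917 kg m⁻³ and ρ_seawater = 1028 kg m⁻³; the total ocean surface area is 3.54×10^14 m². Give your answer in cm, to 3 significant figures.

Koros: 1.22×10^4 km³ × (917/1028) = 1.088×10^4 km³ of water.
Spread over 3.54×10^14 m² of ocean, Δh = 1.088×10^13 / 3.54×10^14 = 0.0307 m = 3.07 cm.

≈ 3.07 cm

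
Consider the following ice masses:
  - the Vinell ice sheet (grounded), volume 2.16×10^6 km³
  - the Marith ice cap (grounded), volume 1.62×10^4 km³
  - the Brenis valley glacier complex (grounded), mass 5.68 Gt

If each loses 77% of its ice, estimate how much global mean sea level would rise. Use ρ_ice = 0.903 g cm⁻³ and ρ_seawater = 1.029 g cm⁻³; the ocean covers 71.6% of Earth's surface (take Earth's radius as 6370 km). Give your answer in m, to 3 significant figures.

Vinell: 0.77 × 2.16×10^6 km³ × (903/1029) = 1.460×10^6 km³ of water.
Marith: 0.77 × 1.62×10^4 km³ × (903/1029) = 1.095×10^4 km³ of water.
Brenis: 0.77 × 5.68 Gt = 4.374×10^12 kg; dividing by ρ_w = 1.029 g cm⁻³ = 1029 kg m⁻³ gives 4.250×10^9 m³ of water.
Total added water ≈ 1.470×10^15 m³ over 3.65×10^14 m² → Δh = 4.03 m.

≈ 4.03 m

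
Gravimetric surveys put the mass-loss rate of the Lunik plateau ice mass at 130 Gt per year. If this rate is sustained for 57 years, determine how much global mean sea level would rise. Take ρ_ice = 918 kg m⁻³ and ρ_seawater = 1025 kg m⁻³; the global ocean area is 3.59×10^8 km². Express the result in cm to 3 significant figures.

≈ 2.01 cm

Total mass lost = 130 Gt/yr × 57 yr = 7410 Gt = 7.410×10^15 kg.
ρ_w = 1025 kg m⁻³, so water volume = 7.410×10^15 / 1025 = 7.229×10^12 m³.
Δh = 7.229×10^12 / 3.59×10^14 = 0.0201 m = 2.01 cm.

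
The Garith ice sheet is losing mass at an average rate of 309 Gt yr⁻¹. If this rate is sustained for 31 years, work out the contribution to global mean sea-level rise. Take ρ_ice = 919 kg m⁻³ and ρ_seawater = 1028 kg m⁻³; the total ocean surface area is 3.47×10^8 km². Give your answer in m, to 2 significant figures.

Total mass lost = 309 Gt/yr × 31 yr = 9579 Gt = 9.579×10^15 kg.
ρ_w = 1028 kg m⁻³, so water volume = 9.579×10^15 / 1028 = 9.318×10^12 m³.
Δh = 9.318×10^12 / 3.47×10^14 = 0.0269 m.

≈ 0.027 m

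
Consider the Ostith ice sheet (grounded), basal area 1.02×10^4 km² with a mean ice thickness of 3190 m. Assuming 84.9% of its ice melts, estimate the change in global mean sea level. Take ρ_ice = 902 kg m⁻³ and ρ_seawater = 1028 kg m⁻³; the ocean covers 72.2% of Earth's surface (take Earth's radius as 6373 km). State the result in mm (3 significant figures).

Ostith: ice volume = 1.02×10^4 km² × 3190 m = 3.254×10^4 km³; 0.849 × 3.254×10^4 × (902/1028) = 2.424×10^4 km³ of water.
Spread over 3.68×10^14 m² of ocean, Δh = 2.424×10^13 / 3.68×10^14 = 0.0658 m = 65.8 mm.

≈ 65.8 mm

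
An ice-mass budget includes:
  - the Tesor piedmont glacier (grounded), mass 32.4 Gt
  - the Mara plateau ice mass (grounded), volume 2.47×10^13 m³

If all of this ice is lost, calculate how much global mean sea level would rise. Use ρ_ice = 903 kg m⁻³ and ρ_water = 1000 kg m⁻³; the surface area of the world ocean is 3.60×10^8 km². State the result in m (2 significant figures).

Tesor: 32.4 Gt = 3.240×10^13 kg; dividing by ρ_w = 1000 kg m⁻³ gives 3.240×10^10 m³ of water.
Mara: 2.47×10^13 m³ × (903/1000) = 2.230×10^13 m³ of water.
Total added water ≈ 2.234×10^13 m³ over 3.60×10^14 m² → Δh = 0.0620 m.

≈ 0.062 m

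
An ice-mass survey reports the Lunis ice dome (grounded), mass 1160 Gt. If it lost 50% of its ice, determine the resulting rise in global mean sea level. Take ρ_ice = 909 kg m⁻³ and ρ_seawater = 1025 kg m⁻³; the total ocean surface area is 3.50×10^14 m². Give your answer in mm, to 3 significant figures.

Lunis: 0.5 × 1160 Gt = 5.800×10^14 kg; dividing by ρ_w = 1025 kg m⁻³ gives 5.659×10^11 m³ of water.
Spread over 3.50×10^14 m² of ocean, Δh = 5.659×10^11 / 3.50×10^14 = 1.62×10^-3 m = 1.62 mm.

≈ 1.62 mm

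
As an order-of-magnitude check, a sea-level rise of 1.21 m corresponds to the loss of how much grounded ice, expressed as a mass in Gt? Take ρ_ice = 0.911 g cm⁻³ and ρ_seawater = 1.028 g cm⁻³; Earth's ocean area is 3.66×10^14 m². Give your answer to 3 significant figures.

Required water volume = Δh × A = 1.21 m × 3.66×10^14 m² = 4.429×10^14 m³.
ρ_w = 1.028 g cm⁻³ = 1028 kg m⁻³, so the mass of water = 4.429×10^14 m³ × 1028 kg m⁻³ = 4.553×10^17 kg = 4.55×10^5 Gt (and the same mass of ice, by conservation).

≈ 4.55×10^5 Gt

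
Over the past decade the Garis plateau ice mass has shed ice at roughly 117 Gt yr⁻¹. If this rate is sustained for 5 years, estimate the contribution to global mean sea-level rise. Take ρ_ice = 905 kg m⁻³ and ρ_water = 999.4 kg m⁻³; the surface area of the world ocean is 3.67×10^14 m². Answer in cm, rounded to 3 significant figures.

Total mass lost = 117 Gt/yr × 5 yr = 585.0 Gt = 5.850×10^14 kg.
ρ_w = 999.4 kg m⁻³, so water volume = 5.850×10^14 / 999.4 = 5.854×10^11 m³.
Δh = 5.854×10^11 / 3.67×10^14 = 1.59×10^-3 m = 0.159 cm.

≈ 0.159 cm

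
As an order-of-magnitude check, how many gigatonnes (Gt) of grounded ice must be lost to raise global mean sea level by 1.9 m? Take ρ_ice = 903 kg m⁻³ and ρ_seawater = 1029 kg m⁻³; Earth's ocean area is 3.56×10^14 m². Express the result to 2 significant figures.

≈ 7.0×10^5 Gt

Required water volume = Δh × A = 1.9 m × 3.56×10^14 m² = 6.764×10^14 m³.
ρ_w = 1029 kg m⁻³, so the mass of water = 6.764×10^14 m³ × 1029 kg m⁻³ = 6.960×10^17 kg = 7.0×10^5 Gt (and the same mass of ice, by conservation).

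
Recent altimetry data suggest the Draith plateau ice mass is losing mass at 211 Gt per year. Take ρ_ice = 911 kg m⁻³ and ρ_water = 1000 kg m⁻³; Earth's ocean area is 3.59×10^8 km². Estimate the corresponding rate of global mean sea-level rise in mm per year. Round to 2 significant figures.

≈ 0.59 mm/yr

ρ_w = 1000 kg m⁻³. Annual water volume added = 211 Gt / ρ_w = 2.110×10^14 kg / 1000 kg m⁻³ = 2.110×10^11 m³.
Δh per year = 2.110×10^11 / 3.59×10^14 = 5.88×10^-4 m = 0.59 mm.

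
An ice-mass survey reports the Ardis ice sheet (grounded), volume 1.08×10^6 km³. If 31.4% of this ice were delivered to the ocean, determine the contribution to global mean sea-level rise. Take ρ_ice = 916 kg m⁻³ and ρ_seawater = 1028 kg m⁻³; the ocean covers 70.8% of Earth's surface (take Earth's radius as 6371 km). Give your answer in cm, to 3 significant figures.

Ardis: 0.314 × 1.08×10^6 km³ × (916/1028) = 3.022×10^5 km³ of water.
Spread over 3.61×10^14 m² of ocean, Δh = 3.022×10^14 / 3.61×10^14 = 0.837 m = 83.7 cm.

≈ 83.7 cm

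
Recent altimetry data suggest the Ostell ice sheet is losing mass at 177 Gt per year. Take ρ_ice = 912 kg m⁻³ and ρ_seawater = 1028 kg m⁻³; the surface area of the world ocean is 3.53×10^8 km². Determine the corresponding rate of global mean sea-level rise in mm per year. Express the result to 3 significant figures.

ρ_w = 1028 kg m⁻³. Annual water volume added = 177 Gt / ρ_w = 1.770×10^14 kg / 1028 kg m⁻³ = 1.722×10^11 m³.
Δh per year = 1.722×10^11 / 3.53×10^14 = 4.88×10^-4 m = 0.488 mm.

≈ 0.488 mm/yr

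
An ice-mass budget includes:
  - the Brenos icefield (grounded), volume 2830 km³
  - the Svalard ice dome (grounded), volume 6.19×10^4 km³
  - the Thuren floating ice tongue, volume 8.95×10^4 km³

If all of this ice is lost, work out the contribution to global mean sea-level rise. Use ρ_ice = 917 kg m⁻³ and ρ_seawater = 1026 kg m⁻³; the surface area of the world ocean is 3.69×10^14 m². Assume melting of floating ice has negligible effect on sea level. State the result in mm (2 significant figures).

≈ 160 mm

Brenos: 2830 km³ × (917/1026) = 2529 km³ of water.
Svalard: 6.19×10^4 km³ × (917/1026) = 5.532×10^4 km³ of water.
The Thuren floating ice tongue is floating and already displaces its own weight of water, so its melt adds essentially nothing to sea level.
Total added water ≈ 5.785×10^13 m³ over 3.69×10^14 m² → Δh = 0.157 m = 160 mm.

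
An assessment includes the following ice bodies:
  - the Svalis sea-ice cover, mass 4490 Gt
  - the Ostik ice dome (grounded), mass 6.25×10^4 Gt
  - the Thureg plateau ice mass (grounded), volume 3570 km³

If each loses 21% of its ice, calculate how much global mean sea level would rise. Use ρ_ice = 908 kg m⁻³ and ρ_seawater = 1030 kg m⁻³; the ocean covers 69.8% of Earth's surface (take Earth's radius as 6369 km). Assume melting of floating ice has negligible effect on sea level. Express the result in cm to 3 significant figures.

The Svalis sea-ice cover is floating and already displaces its own weight of water, so its melt adds essentially nothing to sea level.
Ostik: 0.21 × 6.25×10^4 Gt = 1.312×10^16 kg; dividing by ρ_w = 1030 kg m⁻³ gives 1.274×10^13 m³ of water.
Thureg: 0.21 × 3570 km³ × (908/1030) = 660.9 km³ of water.
Total added water ≈ 1.340×10^13 m³ over 3.56×10^14 m² → Δh = 0.0377 m = 3.77 cm.

≈ 3.77 cm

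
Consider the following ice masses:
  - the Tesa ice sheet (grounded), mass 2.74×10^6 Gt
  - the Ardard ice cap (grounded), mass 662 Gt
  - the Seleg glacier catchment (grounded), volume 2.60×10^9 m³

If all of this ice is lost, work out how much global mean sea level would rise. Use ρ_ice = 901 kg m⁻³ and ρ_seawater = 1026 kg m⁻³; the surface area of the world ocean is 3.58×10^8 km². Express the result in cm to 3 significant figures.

≈ 746 cm

Tesa: 2.74×10^6 Gt = 2.740×10^18 kg; dividing by ρ_w = 1026 kg m⁻³ gives 2.671×10^15 m³ of water.
Ardard: 662 Gt = 6.620×10^14 kg; dividing by ρ_w = 1026 kg m⁻³ gives 6.452×10^11 m³ of water.
Seleg: 2.60×10^9 m³ × (901/1026) = 2.283×10^9 m³ of water.
Total added water ≈ 2.671×10^15 m³ over 3.58×10^14 m² → Δh = 7.46 m = 746 cm.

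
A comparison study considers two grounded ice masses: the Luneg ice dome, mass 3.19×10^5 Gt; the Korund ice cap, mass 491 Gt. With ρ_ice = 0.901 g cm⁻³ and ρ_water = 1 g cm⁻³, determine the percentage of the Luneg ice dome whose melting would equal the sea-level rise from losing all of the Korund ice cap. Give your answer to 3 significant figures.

Equal sea-level rise means equal mass of meltwater, i.e. equal mass of ice lost.
Ice mass of Korund: 4.910×10^14 kg; ice mass of Luneg: 3.190×10^17 kg.
Fraction required = 4.910×10^14 / 3.190×10^17 = 1.54×10^-3 → 0.154 %.

≈ 0.154 %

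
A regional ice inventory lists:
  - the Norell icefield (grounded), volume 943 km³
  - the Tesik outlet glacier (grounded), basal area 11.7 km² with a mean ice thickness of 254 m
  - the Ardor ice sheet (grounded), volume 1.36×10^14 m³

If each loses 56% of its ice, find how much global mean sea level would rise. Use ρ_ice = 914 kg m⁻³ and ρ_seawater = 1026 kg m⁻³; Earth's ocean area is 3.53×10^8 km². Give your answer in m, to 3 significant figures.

≈ 0.194 m

Norell: 0.56 × 943 km³ × (914/1026) = 470.4 km³ of water.
Tesik: ice volume = 11.7 km² × 254 m = 2.972 km³; 0.56 × 2.972 × (914/1026) = 1.483 km³ of water.
Ardor: 0.56 × 1.36×10^14 m³ × (914/1026) = 6.785×10^13 m³ of water.
Total added water ≈ 6.832×10^13 m³ over 3.53×10^14 m² → Δh = 0.194 m.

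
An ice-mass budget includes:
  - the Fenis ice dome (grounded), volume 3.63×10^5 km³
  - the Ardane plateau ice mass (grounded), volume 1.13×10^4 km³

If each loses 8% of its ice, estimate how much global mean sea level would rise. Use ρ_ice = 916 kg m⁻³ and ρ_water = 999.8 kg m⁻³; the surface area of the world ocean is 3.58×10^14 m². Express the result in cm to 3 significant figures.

Fenis: 0.08 × 3.63×10^5 km³ × (916/999.8) = 2.661×10^4 km³ of water.
Ardane: 0.08 × 1.13×10^4 km³ × (916/999.8) = 828.2 km³ of water.
Total added water ≈ 2.743×10^13 m³ over 3.58×10^14 m² → Δh = 0.0766 m = 7.66 cm.

≈ 7.66 cm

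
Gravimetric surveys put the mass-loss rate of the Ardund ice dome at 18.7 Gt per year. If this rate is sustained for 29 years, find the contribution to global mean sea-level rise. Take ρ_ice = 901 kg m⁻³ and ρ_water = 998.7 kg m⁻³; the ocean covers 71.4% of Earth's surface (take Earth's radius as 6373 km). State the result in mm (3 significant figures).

Total mass lost = 18.7 Gt/yr × 29 yr = 542.3 Gt = 5.423×10^14 kg.
ρ_w = 998.7 kg m⁻³, so water volume = 5.423×10^14 / 998.7 = 5.430×10^11 m³.
Δh = 5.430×10^11 / 3.64×10^14 = 1.49×10^-3 m = 1.49 mm.

≈ 1.49 mm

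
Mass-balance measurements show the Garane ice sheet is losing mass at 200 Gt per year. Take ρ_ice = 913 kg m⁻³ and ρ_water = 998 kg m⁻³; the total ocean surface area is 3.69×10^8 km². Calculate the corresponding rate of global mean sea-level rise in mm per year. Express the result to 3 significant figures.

≈ 0.543 mm/yr

ρ_w = 998 kg m⁻³. Annual water volume added = 200 Gt / ρ_w = 2.000×10^14 kg / 998 kg m⁻³ = 2.004×10^11 m³.
Δh per year = 2.004×10^11 / 3.69×10^14 = 5.43×10^-4 m = 0.543 mm.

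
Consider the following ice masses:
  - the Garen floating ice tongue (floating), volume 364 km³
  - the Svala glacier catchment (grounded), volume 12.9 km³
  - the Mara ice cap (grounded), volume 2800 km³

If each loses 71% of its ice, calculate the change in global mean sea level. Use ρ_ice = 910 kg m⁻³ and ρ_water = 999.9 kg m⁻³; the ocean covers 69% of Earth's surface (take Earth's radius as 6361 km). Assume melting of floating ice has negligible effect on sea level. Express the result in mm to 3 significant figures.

The Garen floating ice tongue is floating and already displaces its own weight of water, so its melt adds essentially nothing to sea level.
Svala: 0.71 × 12.9 km³ × (910/999.9) = 8.336 km³ of water.
Mara: 0.71 × 2800 km³ × (910/999.9) = 1809 km³ of water.
Total added water ≈ 1.818×10^12 m³ over 3.51×10^14 m² → Δh = 5.18×10^-3 m = 5.18 mm.

≈ 5.18 mm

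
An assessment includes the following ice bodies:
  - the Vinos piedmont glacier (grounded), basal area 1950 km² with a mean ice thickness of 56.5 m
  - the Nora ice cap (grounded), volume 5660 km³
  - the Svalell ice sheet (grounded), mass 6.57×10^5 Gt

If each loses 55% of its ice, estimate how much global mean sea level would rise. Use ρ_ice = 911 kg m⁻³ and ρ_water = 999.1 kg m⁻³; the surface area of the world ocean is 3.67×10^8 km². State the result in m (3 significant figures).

≈ 0.993 m

Vinos: ice volume = 1950 km² × 56.5 m = 110.2 km³; 0.55 × 110.2 × (911/999.1) = 55.25 km³ of water.
Nora: 0.55 × 5660 km³ × (911/999.1) = 2838 km³ of water.
Svalell: 0.55 × 6.57×10^5 Gt = 3.614×10^17 kg; dividing by ρ_w = 999.1 kg m⁻³ gives 3.617×10^14 m³ of water.
Total added water ≈ 3.646×10^14 m³ over 3.67×10^14 m² → Δh = 0.993 m.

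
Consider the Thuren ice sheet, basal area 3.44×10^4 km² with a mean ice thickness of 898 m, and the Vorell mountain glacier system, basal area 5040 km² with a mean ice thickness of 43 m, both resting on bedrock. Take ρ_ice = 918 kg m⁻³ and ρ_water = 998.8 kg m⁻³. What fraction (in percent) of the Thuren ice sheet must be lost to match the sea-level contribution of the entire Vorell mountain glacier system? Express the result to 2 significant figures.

≈ 0.70 %

Equal sea-level rise means equal mass of meltwater, i.e. equal mass of ice lost.
Ice mass of Vorell: 1.989×10^14 kg; ice mass of Thuren: 2.836×10^16 kg.
Fraction required = 1.989×10^14 / 2.836×10^16 = 7.02×10^-3 → 0.70 %.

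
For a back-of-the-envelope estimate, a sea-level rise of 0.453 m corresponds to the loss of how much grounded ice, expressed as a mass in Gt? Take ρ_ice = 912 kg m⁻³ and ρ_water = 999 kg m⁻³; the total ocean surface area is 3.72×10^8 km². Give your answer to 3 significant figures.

Required water volume = Δh × A = 0.453 m × 3.72×10^14 m² = 1.685×10^14 m³.
ρ_w = 999 kg m⁻³, so the mass of water = 1.685×10^14 m³ × 999 kg m⁻³ = 1.683×10^17 kg = 1.68×10^5 Gt (and the same mass of ice, by conservation).

≈ 1.68×10^5 Gt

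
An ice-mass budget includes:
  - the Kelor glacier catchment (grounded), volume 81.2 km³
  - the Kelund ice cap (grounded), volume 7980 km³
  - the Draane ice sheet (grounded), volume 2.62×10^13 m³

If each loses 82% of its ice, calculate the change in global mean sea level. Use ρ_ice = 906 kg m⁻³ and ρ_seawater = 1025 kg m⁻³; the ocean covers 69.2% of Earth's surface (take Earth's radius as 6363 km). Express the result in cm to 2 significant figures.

Kelor: 0.82 × 81.2 km³ × (906/1025) = 58.85 km³ of water.
Kelund: 0.82 × 7980 km³ × (906/1025) = 5784 km³ of water.
Draane: 0.82 × 2.62×10^13 m³ × (906/1025) = 1.899×10^13 m³ of water.
Total added water ≈ 2.483×10^13 m³ over 3.52×10^14 m² → Δh = 0.0705 m = 7.1 cm.

≈ 7.1 cm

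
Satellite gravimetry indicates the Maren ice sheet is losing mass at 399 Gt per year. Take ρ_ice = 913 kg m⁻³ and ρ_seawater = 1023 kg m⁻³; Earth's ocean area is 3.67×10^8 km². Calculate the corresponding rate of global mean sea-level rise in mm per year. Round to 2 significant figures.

ρ_w = 1023 kg m⁻³. Annual water volume added = 399 Gt / ρ_w = 3.990×10^14 kg / 1023 kg m⁻³ = 3.900×10^11 m³.
Δh per year = 3.900×10^11 / 3.67×10^14 = 1.06×10^-3 m = 1.1 mm.

≈ 1.1 mm/yr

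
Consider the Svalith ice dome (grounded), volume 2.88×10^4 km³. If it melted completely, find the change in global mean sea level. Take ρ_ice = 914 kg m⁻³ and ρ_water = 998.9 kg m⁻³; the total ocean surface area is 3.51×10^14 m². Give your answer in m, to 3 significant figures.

Svalith: 2.88×10^4 km³ × (914/998.9) = 2.635×10^4 km³ of water.
Spread over 3.51×10^14 m² of ocean, Δh = 2.635×10^13 / 3.51×10^14 = 0.0751 m.

≈ 0.0751 m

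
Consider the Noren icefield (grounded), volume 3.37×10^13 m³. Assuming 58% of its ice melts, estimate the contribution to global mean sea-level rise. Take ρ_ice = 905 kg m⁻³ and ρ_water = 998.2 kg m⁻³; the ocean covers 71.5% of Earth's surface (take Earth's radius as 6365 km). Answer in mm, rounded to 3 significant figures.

≈ 48.7 mm

Noren: 0.58 × 3.37×10^13 m³ × (905/998.2) = 1.772×10^13 m³ of water.
Spread over 3.64×10^14 m² of ocean, Δh = 1.772×10^13 / 3.64×10^14 = 0.0487 m = 48.7 mm.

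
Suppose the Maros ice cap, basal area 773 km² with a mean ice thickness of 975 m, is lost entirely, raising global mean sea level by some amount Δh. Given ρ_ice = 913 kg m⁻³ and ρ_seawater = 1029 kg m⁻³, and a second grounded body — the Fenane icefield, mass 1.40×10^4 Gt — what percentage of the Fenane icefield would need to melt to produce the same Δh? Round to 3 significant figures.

≈ 4.92 %

Equal sea-level rise means equal mass of meltwater, i.e. equal mass of ice lost.
Ice mass of Maros: 6.881×10^14 kg; ice mass of Fenane: 1.400×10^16 kg.
Fraction required = 6.881×10^14 / 1.400×10^16 = 0.0492 → 4.92 %.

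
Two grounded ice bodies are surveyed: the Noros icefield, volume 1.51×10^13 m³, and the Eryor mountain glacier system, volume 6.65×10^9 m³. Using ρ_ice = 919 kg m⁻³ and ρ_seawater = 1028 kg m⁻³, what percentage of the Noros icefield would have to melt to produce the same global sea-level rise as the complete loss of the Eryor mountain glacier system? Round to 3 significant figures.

≈ 0.0440 %

Equal sea-level rise means equal mass of meltwater, i.e. equal mass of ice lost.
Ice mass of Eryor: 6.111×10^12 kg; ice mass of Noros: 1.388×10^16 kg.
Fraction required = 6.111×10^12 / 1.388×10^16 = 4.40×10^-4 → 0.0440 %.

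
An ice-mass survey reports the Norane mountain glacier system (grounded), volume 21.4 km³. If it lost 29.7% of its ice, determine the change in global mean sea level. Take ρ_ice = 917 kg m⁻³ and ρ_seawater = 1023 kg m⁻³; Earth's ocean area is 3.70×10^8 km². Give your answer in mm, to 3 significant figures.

≈ 0.0154 mm

Norane: 0.297 × 21.4 km³ × (917/1023) = 5.697 km³ of water.
Spread over 3.70×10^14 m² of ocean, Δh = 5.697×10^9 / 3.70×10^14 = 1.54×10^-5 m = 0.0154 mm.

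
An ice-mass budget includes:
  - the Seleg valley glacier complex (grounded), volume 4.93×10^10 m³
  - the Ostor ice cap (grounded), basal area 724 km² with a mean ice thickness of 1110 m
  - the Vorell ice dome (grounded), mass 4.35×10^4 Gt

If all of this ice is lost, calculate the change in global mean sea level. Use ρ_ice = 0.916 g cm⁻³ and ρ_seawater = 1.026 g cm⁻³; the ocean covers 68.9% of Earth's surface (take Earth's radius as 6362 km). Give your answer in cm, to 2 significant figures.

Seleg: 4.93×10^10 m³ × (916/1026) = 4.401×10^10 m³ of water.
Ostor: ice volume = 724 km² × 1110 m = 803.6 km³; 803.6 × (916/1026) = 717.5 km³ of water.
Vorell: 4.35×10^4 Gt = 4.350×10^16 kg; dividing by ρ_w = 1.026 g cm⁻³ = 1026 kg m⁻³ gives 4.240×10^13 m³ of water.
Total added water ≈ 4.316×10^13 m³ over 3.50×10^14 m² → Δh = 0.123 m = 12 cm.

≈ 12 cm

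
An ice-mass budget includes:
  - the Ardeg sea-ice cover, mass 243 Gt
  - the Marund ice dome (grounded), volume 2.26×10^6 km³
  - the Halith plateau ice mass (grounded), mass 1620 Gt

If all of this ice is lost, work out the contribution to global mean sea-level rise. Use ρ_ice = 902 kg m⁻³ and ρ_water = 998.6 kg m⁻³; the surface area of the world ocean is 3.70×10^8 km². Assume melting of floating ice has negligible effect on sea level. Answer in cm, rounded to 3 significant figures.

The Ardeg sea-ice cover is floating and already displaces its own weight of water, so its melt adds essentially nothing to sea level.
Marund: 2.26×10^6 km³ × (902/998.6) = 2.041×10^6 km³ of water.
Halith: 1620 Gt = 1.620×10^15 kg; dividing by ρ_w = 998.6 kg m⁻³ gives 1.622×10^12 m³ of water.
Total added water ≈ 2.043×10^15 m³ over 3.70×10^14 m² → Δh = 5.52 m = 552 cm.

≈ 552 cm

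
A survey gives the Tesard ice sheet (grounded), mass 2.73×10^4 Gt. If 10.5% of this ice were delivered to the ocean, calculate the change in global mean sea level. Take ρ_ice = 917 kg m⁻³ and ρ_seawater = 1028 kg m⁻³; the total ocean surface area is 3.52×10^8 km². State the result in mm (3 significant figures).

Tesard: 0.105 × 2.73×10^4 Gt = 2.866×10^15 kg; dividing by ρ_w = 1028 kg m⁻³ gives 2.788×10^12 m³ of water.
Spread over 3.52×10^14 m² of ocean, Δh = 2.788×10^12 / 3.52×10^14 = 7.92×10^-3 m = 7.92 mm.

≈ 7.92 mm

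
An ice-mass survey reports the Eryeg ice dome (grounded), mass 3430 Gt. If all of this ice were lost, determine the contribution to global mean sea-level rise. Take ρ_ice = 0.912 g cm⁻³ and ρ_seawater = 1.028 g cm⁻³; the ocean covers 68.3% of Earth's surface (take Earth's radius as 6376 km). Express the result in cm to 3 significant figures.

Eryeg: 3430 Gt = 3.430×10^15 kg; dividing by ρ_w = 1.028 g cm⁻³ = 1028 kg m⁻³ gives 3.337×10^12 m³ of water.
Spread over 3.49×10^14 m² of ocean, Δh = 3.337×10^12 / 3.49×10^14 = 9.56×10^-3 m = 0.956 cm.

≈ 0.956 cm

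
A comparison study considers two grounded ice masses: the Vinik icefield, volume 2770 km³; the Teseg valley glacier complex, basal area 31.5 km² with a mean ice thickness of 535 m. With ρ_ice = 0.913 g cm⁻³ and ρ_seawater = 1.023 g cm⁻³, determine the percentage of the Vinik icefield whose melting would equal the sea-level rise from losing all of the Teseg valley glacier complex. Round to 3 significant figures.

≈ 0.608 %

Equal sea-level rise means equal mass of meltwater, i.e. equal mass of ice lost.
Ice mass of Teseg: 1.539×10^13 kg; ice mass of Vinik: 2.529×10^15 kg.
Fraction required = 1.539×10^13 / 2.529×10^15 = 6.08×10^-3 → 0.608 %.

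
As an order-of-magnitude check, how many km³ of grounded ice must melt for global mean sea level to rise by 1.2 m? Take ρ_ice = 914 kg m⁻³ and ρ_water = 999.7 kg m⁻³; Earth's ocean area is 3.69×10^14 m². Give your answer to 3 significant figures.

≈ 4.84×10^5 km³

Required water volume = Δh × A = 1.2 m × 3.69×10^14 m² = 4.428×10^14 m³ = 4.428×10^5 km³.
Ice volume = water volume × ρ_w/ρ_ice = 4.428×10^5 × 999.7/914 = 4.84×10^5 km³.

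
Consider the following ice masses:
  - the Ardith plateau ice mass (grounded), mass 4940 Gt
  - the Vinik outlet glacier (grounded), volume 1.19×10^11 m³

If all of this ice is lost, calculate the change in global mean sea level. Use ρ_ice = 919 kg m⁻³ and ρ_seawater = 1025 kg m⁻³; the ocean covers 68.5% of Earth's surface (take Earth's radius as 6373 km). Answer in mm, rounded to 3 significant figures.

≈ 14.1 mm

Ardith: 4940 Gt = 4.940×10^15 kg; dividing by ρ_w = 1025 kg m⁻³ gives 4.820×10^12 m³ of water.
Vinik: 1.19×10^11 m³ × (919/1025) = 1.067×10^11 m³ of water.
Total added water ≈ 4.926×10^12 m³ over 3.50×10^14 m² → Δh = 0.0141 m = 14.1 mm.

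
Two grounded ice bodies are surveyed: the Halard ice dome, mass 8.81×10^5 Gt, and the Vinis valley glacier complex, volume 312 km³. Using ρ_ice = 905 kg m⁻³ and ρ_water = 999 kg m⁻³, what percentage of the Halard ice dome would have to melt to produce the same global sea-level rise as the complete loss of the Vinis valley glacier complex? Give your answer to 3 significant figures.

≈ 0.0320 %

Equal sea-level rise means equal mass of meltwater, i.e. equal mass of ice lost.
Ice mass of Vinis: 2.824×10^14 kg; ice mass of Halard: 8.810×10^17 kg.
Fraction required = 2.824×10^14 / 8.810×10^17 = 3.20×10^-4 → 0.0320 %.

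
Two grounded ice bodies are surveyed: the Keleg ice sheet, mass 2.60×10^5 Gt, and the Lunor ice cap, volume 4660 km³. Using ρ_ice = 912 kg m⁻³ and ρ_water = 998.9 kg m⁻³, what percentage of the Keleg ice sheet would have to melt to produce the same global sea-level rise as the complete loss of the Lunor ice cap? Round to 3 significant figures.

≈ 1.63 %

Equal sea-level rise means equal mass of meltwater, i.e. equal mass of ice lost.
Ice mass of Lunor: 4.250×10^15 kg; ice mass of Keleg: 2.600×10^17 kg.
Fraction required = 4.250×10^15 / 2.600×10^17 = 0.0163 → 1.63 %.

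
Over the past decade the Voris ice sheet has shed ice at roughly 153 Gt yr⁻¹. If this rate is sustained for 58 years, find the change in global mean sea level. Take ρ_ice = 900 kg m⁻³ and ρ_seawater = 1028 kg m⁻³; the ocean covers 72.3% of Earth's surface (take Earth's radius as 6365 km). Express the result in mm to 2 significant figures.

≈ 23 mm

Total mass lost = 153 Gt/yr × 58 yr = 8874 Gt = 8.874×10^15 kg.
ρ_w = 1028 kg m⁻³, so water volume = 8.874×10^15 / 1028 = 8.632×10^12 m³.
Δh = 8.632×10^12 / 3.68×10^14 = 0.0235 m = 23 mm.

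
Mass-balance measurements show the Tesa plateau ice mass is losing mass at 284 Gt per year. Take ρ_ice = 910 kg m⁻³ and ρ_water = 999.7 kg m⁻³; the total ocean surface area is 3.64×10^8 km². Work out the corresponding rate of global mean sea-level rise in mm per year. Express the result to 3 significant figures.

ρ_w = 999.7 kg m⁻³. Annual water volume added = 284 Gt / ρ_w = 2.840×10^14 kg / 999.7 kg m⁻³ = 2.841×10^11 m³.
Δh per year = 2.841×10^11 / 3.64×10^14 = 7.80×10^-4 m = 0.780 mm.

≈ 0.780 mm/yr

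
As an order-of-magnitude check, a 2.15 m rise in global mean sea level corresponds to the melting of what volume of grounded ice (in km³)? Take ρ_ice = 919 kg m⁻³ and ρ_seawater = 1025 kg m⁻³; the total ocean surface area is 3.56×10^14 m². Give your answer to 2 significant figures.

≈ 8.5×10^5 km³

Required water volume = Δh × A = 2.15 m × 3.56×10^14 m² = 7.654×10^14 m³ = 7.654×10^5 km³.
Ice volume = water volume × ρ_w/ρ_ice = 7.654×10^5 × 1025/919 = 8.5×10^5 km³.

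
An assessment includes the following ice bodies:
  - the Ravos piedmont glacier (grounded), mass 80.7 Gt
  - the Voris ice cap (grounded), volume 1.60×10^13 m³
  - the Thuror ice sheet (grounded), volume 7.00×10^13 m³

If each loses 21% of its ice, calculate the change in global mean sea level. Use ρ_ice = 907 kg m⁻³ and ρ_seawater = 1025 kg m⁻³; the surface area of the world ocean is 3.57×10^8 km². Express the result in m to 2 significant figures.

Ravos: 0.21 × 80.7 Gt = 1.695×10^13 kg; dividing by ρ_w = 1025 kg m⁻³ gives 1.653×10^10 m³ of water.
Voris: 0.21 × 1.60×10^13 m³ × (907/1025) = 2.973×10^12 m³ of water.
Thuror: 0.21 × 7.00×10^13 m³ × (907/1025) = 1.301×10^13 m³ of water.
Total added water ≈ 1.600×10^13 m³ over 3.57×10^14 m² → Δh = 0.0448 m.

≈ 0.045 m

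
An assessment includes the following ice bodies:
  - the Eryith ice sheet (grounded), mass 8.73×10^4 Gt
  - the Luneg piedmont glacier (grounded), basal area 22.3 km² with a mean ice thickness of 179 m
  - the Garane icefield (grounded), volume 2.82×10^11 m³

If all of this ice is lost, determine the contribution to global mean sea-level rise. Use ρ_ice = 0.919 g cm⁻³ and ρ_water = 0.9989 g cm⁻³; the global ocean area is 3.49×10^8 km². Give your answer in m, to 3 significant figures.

≈ 0.251 m

Eryith: 8.73×10^4 Gt = 8.730×10^16 kg; dividing by ρ_w = 0.9989 g cm⁻³ = 998.9 kg m⁻³ gives 8.740×10^13 m³ of water.
Luneg: ice volume = 22.3 km² × 179 m = 3.992 km³; 3.992 × (919/998.9) = 3.672 km³ of water.
Garane: 2.82×10^11 m³ × (919/998.9) = 2.594×10^11 m³ of water.
Total added water ≈ 8.766×10^13 m³ over 3.49×10^14 m² → Δh = 0.251 m.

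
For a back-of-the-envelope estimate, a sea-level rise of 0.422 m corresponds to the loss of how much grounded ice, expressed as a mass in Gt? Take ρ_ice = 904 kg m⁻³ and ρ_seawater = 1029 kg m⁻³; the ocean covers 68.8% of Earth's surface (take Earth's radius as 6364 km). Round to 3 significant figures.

≈ 1.52×10^5 Gt

Required water volume = Δh × A = 0.422 m × 3.50×10^14 m² = 1.478×10^14 m³.
ρ_w = 1029 kg m⁻³, so the mass of water = 1.478×10^14 m³ × 1029 kg m⁻³ = 1.521×10^17 kg = 1.52×10^5 Gt (and the same mass of ice, by conservation).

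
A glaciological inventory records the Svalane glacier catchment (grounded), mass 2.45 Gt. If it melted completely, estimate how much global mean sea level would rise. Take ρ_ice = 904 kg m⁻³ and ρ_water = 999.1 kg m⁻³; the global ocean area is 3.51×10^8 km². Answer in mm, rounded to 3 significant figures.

Svalane: 2.45 Gt = 2.450×10^12 kg; dividing by ρ_w = 999.1 kg m⁻³ gives 2.452×10^9 m³ of water.
Spread over 3.51×10^14 m² of ocean, Δh = 2.452×10^9 / 3.51×10^14 = 6.99×10^-6 m = 6.99×10^-3 mm.

≈ 6.99×10^-3 mm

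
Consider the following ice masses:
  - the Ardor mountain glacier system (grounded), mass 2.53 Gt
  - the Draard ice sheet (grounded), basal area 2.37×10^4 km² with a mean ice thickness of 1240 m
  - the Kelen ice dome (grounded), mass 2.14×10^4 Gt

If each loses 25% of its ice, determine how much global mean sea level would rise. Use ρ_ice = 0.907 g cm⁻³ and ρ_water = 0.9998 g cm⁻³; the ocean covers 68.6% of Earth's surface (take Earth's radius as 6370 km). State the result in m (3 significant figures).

Ardor: 0.25 × 2.53 Gt = 6.325×10^11 kg; dividing by ρ_w = 0.9998 g cm⁻³ = 999.8 kg m⁻³ gives 6.326×10^8 m³ of water.
Draard: ice volume = 2.37×10^4 km² × 1240 m = 2.939×10^4 km³; 0.25 × 2.939×10^4 × (907/999.8) = 6665 km³ of water.
Kelen: 0.25 × 2.14×10^4 Gt = 5.350×10^15 kg; dividing by ρ_w = 999.8 kg m⁻³ gives 5.351×10^12 m³ of water.
Total added water ≈ 1.202×10^13 m³ over 3.50×10^14 m² → Δh = 0.0344 m.

≈ 0.0344 m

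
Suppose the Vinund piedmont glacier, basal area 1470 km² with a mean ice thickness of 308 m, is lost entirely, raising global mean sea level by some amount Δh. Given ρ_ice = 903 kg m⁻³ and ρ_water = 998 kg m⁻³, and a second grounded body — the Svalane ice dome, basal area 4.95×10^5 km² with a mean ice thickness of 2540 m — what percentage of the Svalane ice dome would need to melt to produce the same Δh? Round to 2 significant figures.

≈ 0.036 %

Equal sea-level rise means equal mass of meltwater, i.e. equal mass of ice lost.
Ice mass of Vinund: 4.088×10^14 kg; ice mass of Svalane: 1.135×10^18 kg.
Fraction required = 4.088×10^14 / 1.135×10^18 = 3.60×10^-4 → 0.036 %.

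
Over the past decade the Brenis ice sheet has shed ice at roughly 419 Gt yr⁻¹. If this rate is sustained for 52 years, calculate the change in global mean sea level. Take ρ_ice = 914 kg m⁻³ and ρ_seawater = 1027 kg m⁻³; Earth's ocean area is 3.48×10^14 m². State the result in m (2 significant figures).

≈ 0.061 m

Total mass lost = 419 Gt/yr × 52 yr = 2.179×10^4 Gt = 2.179×10^16 kg.
ρ_w = 1027 kg m⁻³, so water volume = 2.179×10^16 / 1027 = 2.122×10^13 m³.
Δh = 2.122×10^13 / 3.48×10^14 = 0.0610 m.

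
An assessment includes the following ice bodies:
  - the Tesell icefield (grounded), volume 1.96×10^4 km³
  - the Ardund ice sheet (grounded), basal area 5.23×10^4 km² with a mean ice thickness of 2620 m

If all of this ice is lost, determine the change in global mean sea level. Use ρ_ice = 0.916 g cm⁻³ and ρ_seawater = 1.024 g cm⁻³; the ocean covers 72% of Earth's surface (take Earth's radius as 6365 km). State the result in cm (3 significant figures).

≈ 38.2 cm

Tesell: 1.96×10^4 km³ × (916/1024) = 1.753×10^4 km³ of water.
Ardund: ice volume = 5.23×10^4 km² × 2620 m = 1.370×10^5 km³; 1.370×10^5 × (916/1024) = 1.226×10^5 km³ of water.
Total added water ≈ 1.401×10^14 m³ over 3.67×10^14 m² → Δh = 0.382 m = 38.2 cm.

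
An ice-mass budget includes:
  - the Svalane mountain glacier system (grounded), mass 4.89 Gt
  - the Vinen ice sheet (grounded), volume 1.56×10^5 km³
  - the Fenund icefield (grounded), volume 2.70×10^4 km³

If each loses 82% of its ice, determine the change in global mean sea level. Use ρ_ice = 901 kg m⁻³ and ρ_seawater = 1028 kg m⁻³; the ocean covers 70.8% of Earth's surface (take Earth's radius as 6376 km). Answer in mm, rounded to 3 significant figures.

Svalane: 0.82 × 4.89 Gt = 4.010×10^12 kg; dividing by ρ_w = 1028 kg m⁻³ gives 3.901×10^9 m³ of water.
Vinen: 0.82 × 1.56×10^5 km³ × (901/1028) = 1.121×10^5 km³ of water.
Fenund: 0.82 × 2.70×10^4 km³ × (901/1028) = 1.940×10^4 km³ of water.
Total added water ≈ 1.315×10^14 m³ over 3.62×10^14 m² → Δh = 0.364 m = 364 mm.

≈ 364 mm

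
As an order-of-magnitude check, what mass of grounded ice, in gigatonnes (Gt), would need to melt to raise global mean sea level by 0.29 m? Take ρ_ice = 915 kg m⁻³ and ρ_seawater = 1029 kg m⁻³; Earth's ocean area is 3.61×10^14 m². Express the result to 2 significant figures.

≈ 1.1×10^5 Gt

Required water volume = Δh × A = 0.29 m × 3.61×10^14 m² = 1.047×10^14 m³.
ρ_w = 1029 kg m⁻³, so the mass of water = 1.047×10^14 m³ × 1029 kg m⁻³ = 1.077×10^17 kg = 1.1×10^5 Gt (and the same mass of ice, by conservation).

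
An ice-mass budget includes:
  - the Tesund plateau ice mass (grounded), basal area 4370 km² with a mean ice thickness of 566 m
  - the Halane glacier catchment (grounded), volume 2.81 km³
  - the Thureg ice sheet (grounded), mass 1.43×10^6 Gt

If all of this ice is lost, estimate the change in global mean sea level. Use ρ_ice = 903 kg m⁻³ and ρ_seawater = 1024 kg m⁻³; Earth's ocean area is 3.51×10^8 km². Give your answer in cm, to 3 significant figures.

Tesund: ice volume = 4370 km² × 566 m = 2473 km³; 2473 × (903/1024) = 2181 km³ of water.
Halane: 2.81 km³ × (903/1024) = 2.478 km³ of water.
Thureg: 1.43×10^6 Gt = 1.430×10^18 kg; dividing by ρ_w = 1024 kg m⁻³ gives 1.396×10^15 m³ of water.
Total added water ≈ 1.399×10^15 m³ over 3.51×10^14 m² → Δh = 3.98 m = 398 cm.

≈ 398 cm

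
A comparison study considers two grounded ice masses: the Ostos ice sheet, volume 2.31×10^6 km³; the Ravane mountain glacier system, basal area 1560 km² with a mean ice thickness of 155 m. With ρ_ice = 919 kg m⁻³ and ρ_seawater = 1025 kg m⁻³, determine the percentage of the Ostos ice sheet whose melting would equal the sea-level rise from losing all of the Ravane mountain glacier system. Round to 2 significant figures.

Equal sea-level rise means equal mass of meltwater, i.e. equal mass of ice lost.
Ice mass of Ravane: 2.222×10^14 kg; ice mass of Ostos: 2.123×10^18 kg.
Fraction required = 2.222×10^14 / 2.123×10^18 = 1.05×10^-4 → 0.010 %.

≈ 0.010 %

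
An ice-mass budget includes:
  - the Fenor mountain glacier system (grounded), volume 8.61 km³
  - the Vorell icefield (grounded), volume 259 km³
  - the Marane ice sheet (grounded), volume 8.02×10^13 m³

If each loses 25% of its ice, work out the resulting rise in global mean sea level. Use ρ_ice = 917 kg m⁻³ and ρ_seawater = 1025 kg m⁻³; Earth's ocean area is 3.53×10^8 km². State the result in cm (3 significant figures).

≈ 5.10 cm

Fenor: 0.25 × 8.61 km³ × (917/1025) = 1.926 km³ of water.
Vorell: 0.25 × 259 km³ × (917/1025) = 57.93 km³ of water.
Marane: 0.25 × 8.02×10^13 m³ × (917/1025) = 1.794×10^13 m³ of water.
Total added water ≈ 1.800×10^13 m³ over 3.53×10^14 m² → Δh = 0.0510 m = 5.10 cm.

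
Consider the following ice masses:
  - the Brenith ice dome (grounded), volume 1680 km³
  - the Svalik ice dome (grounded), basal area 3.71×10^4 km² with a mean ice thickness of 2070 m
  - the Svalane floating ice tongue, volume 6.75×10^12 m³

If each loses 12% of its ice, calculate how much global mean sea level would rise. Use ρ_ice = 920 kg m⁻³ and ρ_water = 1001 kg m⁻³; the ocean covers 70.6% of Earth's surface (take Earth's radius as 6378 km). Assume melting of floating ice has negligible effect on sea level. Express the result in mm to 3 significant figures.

Brenith: 0.12 × 1680 km³ × (920/1001) = 185.3 km³ of water.
Svalik: ice volume = 3.71×10^4 km² × 2070 m = 7.680×10^4 km³; 0.12 × 7.680×10^4 × (920/1001) = 8470 km³ of water.
The Svalane floating ice tongue is floating and already displaces its own weight of water, so its melt adds essentially nothing to sea level.
Total added water ≈ 8.655×10^12 m³ over 3.61×10^14 m² → Δh = 0.0240 m = 24.0 mm.

≈ 24.0 mm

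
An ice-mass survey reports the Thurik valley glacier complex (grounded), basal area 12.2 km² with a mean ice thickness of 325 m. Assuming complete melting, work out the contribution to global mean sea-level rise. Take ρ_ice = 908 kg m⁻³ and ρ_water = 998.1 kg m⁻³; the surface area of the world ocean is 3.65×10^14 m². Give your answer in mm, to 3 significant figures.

≈ 9.88×10^-3 mm

Thurik: ice volume = 12.2 km² × 325 m = 3.965 km³; 3.965 × (908/998.1) = 3.607 km³ of water.
Spread over 3.65×10^14 m² of ocean, Δh = 3.607×10^9 / 3.65×10^14 = 9.88×10^-6 m = 9.88×10^-3 mm.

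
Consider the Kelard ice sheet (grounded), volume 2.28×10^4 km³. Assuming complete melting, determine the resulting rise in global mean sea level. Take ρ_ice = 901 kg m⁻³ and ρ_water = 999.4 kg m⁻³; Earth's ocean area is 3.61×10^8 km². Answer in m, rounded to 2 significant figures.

Kelard: 2.28×10^4 km³ × (901/999.4) = 2.056×10^4 km³ of water.
Spread over 3.61×10^14 m² of ocean, Δh = 2.056×10^13 / 3.61×10^14 = 0.0569 m.

≈ 0.057 m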